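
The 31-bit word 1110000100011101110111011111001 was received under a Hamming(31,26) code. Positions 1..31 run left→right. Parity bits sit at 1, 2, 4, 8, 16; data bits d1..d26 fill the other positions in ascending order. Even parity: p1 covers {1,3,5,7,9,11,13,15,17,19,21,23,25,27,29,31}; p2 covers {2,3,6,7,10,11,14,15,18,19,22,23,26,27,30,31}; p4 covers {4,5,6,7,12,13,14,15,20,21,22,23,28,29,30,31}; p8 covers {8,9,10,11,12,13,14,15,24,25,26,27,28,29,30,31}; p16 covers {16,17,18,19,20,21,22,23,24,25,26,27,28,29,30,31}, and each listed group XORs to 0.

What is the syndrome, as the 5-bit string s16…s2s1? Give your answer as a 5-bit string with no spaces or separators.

s1 (pos 1,3,5,7,9,11,13,15,17,19,21,23,25,27,29,31): 1⊕1⊕0⊕0⊕0⊕0⊕1⊕0⊕1⊕0⊕1⊕0⊕1⊕1⊕0⊕1 = 0
s2 (pos 2,3,6,7,10,11,14,15,18,19,22,23,26,27,30,31): 1⊕1⊕0⊕0⊕0⊕0⊕1⊕0⊕1⊕0⊕1⊕0⊕1⊕1⊕0⊕1 = 0
s4 (pos 4,5,6,7,12,13,14,15,20,21,22,23,28,29,30,31): 0⊕0⊕0⊕0⊕1⊕1⊕1⊕0⊕1⊕1⊕1⊕0⊕1⊕0⊕0⊕1 = 0
s8 (pos 8,9,10,11,12,13,14,15,24,25,26,27,28,29,30,31): 1⊕0⊕0⊕0⊕1⊕1⊕1⊕0⊕1⊕1⊕1⊕1⊕1⊕0⊕0⊕1 = 0
s16 (pos 16,17,18,19,20,21,22,23,24,25,26,27,28,29,30,31): 1⊕1⊕1⊕0⊕1⊕1⊕1⊕0⊕1⊕1⊕1⊕1⊕1⊕0⊕0⊕1 = 0
Syndrome s16…s1 = 00000 → no error.

00000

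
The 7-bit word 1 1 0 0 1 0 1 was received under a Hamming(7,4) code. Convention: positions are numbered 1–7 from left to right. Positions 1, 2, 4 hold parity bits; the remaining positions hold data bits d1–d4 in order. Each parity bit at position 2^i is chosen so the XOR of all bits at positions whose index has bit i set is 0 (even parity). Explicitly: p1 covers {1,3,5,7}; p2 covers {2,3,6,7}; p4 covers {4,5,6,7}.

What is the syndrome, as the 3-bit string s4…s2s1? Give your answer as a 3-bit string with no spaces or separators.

s1 (pos 1,3,5,7): 1⊕0⊕1⊕1 = 1
s2 (pos 2,3,6,7): 1⊕0⊕0⊕1 = 0
s4 (pos 4,5,6,7): 0⊕1⊕0⊕1 = 0
Syndrome s4…s1 = 001 → error at position 1.

001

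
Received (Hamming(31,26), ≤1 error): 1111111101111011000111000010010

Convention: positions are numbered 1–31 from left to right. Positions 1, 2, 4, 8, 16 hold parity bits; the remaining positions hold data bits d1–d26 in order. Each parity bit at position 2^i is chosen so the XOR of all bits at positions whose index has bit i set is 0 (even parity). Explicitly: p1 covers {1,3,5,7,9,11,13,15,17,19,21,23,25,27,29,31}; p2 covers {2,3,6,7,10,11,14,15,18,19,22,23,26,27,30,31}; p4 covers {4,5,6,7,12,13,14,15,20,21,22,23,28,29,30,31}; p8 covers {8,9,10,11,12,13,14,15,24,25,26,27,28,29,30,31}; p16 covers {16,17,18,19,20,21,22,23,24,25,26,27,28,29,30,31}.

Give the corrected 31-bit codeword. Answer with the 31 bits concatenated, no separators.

1111011101111011000111000010010

s1 (pos 1,3,5,7,9,11,13,15,17,19,21,23,25,27,29,31): 1⊕1⊕1⊕1⊕0⊕1⊕1⊕1⊕0⊕0⊕1⊕0⊕0⊕1⊕0⊕0 = 1
s2 (pos 2,3,6,7,10,11,14,15,18,19,22,23,26,27,30,31): 1⊕1⊕1⊕1⊕1⊕1⊕0⊕1⊕0⊕0⊕1⊕0⊕0⊕1⊕1⊕0 = 0
s4 (pos 4,5,6,7,12,13,14,15,20,21,22,23,28,29,30,31): 1⊕1⊕1⊕1⊕1⊕1⊕0⊕1⊕1⊕1⊕1⊕0⊕0⊕0⊕1⊕0 = 1
s8 (pos 8,9,10,11,12,13,14,15,24,25,26,27,28,29,30,31): 1⊕0⊕1⊕1⊕1⊕1⊕0⊕1⊕0⊕0⊕0⊕1⊕0⊕0⊕1⊕0 = 0
s16 (pos 16,17,18,19,20,21,22,23,24,25,26,27,28,29,30,31): 1⊕0⊕0⊕0⊕1⊕1⊕1⊕0⊕0⊕0⊕0⊕1⊕0⊕0⊕1⊕0 = 0
Syndrome s16…s1 = 00101 → error at position 5.
Flip position 5: 1111111101111011000111000010010 → 1111011101111011000111000010010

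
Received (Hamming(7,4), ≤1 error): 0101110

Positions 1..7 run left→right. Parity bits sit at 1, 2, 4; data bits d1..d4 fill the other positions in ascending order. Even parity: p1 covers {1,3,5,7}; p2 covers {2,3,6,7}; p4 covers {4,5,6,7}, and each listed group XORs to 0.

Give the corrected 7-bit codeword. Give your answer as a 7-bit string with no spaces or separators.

0101010

s1 (pos 1,3,5,7): 0⊕0⊕1⊕0 = 1
s2 (pos 2,3,6,7): 1⊕0⊕1⊕0 = 0
s4 (pos 4,5,6,7): 1⊕1⊕1⊕0 = 1
Syndrome s4…s1 = 101 → error at position 5.
Flip position 5: 0101110 → 0101010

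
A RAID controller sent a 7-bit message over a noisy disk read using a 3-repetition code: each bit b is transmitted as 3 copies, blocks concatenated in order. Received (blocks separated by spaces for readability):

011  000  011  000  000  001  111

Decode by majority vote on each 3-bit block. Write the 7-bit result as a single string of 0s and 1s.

Block 1 (011): 2 ones → 1
Block 2 (000): 0 ones → 0
Block 3 (011): 2 ones → 1
Block 4 (000): 0 ones → 0
Block 5 (000): 0 ones → 0
Block 6 (001): 1 one → 0
Block 7 (111): 3 ones → 1

1010001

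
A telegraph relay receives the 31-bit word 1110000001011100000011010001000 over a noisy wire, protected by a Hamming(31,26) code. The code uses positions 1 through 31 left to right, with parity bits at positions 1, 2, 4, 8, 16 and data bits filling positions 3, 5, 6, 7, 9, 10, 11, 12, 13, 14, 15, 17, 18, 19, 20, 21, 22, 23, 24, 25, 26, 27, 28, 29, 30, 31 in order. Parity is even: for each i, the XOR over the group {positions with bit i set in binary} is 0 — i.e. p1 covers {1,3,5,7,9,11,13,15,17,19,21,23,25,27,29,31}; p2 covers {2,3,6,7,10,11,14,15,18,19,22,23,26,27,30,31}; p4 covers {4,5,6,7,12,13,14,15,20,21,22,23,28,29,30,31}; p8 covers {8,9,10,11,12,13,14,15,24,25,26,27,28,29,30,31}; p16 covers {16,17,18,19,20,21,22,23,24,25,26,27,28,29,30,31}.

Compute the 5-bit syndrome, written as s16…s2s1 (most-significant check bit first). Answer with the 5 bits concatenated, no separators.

00010

s1 (pos 1,3,5,7,9,11,13,15,17,19,21,23,25,27,29,31): 1⊕1⊕0⊕0⊕0⊕0⊕1⊕0⊕0⊕0⊕1⊕0⊕0⊕0⊕0⊕0 = 0
s2 (pos 2,3,6,7,10,11,14,15,18,19,22,23,26,27,30,31): 1⊕1⊕0⊕0⊕1⊕0⊕1⊕0⊕0⊕0⊕1⊕0⊕0⊕0⊕0⊕0 = 1
s4 (pos 4,5,6,7,12,13,14,15,20,21,22,23,28,29,30,31): 0⊕0⊕0⊕0⊕1⊕1⊕1⊕0⊕0⊕1⊕1⊕0⊕1⊕0⊕0⊕0 = 0
s8 (pos 8,9,10,11,12,13,14,15,24,25,26,27,28,29,30,31): 0⊕0⊕1⊕0⊕1⊕1⊕1⊕0⊕1⊕0⊕0⊕0⊕1⊕0⊕0⊕0 = 0
s16 (pos 16,17,18,19,20,21,22,23,24,25,26,27,28,29,30,31): 0⊕0⊕0⊕0⊕0⊕1⊕1⊕0⊕1⊕0⊕0⊕0⊕1⊕0⊕0⊕0 = 0
Syndrome s16…s1 = 00010 → error at position 2.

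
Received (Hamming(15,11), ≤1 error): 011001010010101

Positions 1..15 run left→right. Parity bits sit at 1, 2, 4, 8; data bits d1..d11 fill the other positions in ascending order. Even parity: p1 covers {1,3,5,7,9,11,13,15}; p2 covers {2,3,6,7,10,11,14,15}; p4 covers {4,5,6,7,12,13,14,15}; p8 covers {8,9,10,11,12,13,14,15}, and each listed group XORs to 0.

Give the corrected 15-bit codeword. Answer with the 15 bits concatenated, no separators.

011000010010101

s1 (pos 1,3,5,7,9,11,13,15): 0⊕1⊕0⊕0⊕0⊕1⊕1⊕1 = 0
s2 (pos 2,3,6,7,10,11,14,15): 1⊕1⊕1⊕0⊕0⊕1⊕0⊕1 = 1
s4 (pos 4,5,6,7,12,13,14,15): 0⊕0⊕1⊕0⊕0⊕1⊕0⊕1 = 1
s8 (pos 8,9,10,11,12,13,14,15): 1⊕0⊕0⊕1⊕0⊕1⊕0⊕1 = 0
Syndrome s8…s1 = 0110 → error at position 6.
Flip position 6: 011001010010101 → 011000010010101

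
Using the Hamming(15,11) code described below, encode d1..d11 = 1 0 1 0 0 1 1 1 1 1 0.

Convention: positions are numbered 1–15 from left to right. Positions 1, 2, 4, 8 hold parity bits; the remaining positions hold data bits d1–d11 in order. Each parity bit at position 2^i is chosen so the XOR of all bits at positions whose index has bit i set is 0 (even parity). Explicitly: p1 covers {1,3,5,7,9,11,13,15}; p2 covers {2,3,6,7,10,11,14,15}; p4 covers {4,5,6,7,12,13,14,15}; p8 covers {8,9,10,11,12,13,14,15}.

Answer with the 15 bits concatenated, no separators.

Place data at non-parity positions: p1 p2 1 p4 0 1 0 p8 0 1 1 1 1 1 0
p1 (pos 1,3,5,7,9,11,13,15): XOR of data positions = 1⊕0⊕0⊕0⊕1⊕1⊕0 = 1
p2 (pos 2,3,6,7,10,11,14,15): XOR of data positions = 1⊕1⊕0⊕1⊕1⊕1⊕0 = 1
p4 (pos 4,5,6,7,12,13,14,15): XOR of data positions = 0⊕1⊕0⊕1⊕1⊕1⊕0 = 0
p8 (pos 8,9,10,11,12,13,14,15): XOR of data positions = 0⊕1⊕1⊕1⊕1⊕1⊕0 = 1
Codeword: 111001010111110

111001010111110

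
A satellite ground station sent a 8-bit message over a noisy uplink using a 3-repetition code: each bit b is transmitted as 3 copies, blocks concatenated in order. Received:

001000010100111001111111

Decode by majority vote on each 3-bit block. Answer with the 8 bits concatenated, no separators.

Block 1 (001): 1 one → 0
Block 2 (000): 0 ones → 0
Block 3 (010): 1 one → 0
Block 4 (100): 1 one → 0
Block 5 (111): 3 ones → 1
Block 6 (001): 1 one → 0
Block 7 (111): 3 ones → 1
Block 8 (111): 3 ones → 1

00001011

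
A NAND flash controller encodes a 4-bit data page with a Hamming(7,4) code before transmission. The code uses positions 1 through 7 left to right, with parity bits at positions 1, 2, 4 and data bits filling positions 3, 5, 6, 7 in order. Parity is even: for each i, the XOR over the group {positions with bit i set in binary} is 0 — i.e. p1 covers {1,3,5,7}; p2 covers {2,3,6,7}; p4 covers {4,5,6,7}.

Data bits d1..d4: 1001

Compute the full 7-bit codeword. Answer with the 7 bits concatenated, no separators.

0011001

Place data at non-parity positions: p1 p2 1 p4 0 0 1
p1 (pos 1,3,5,7): XOR of data positions = 1⊕0⊕1 = 0
p2 (pos 2,3,6,7): XOR of data positions = 1⊕0⊕1 = 0
p4 (pos 4,5,6,7): XOR of data positions = 0⊕0⊕1 = 1
Codeword: 0011001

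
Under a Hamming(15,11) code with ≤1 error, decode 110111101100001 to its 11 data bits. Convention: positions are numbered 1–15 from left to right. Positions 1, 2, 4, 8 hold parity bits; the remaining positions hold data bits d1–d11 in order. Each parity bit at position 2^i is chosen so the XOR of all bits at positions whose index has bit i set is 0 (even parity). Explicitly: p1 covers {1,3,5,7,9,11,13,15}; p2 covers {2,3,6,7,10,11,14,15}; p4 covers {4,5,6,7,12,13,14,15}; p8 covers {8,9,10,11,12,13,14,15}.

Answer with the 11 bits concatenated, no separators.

01111100000

s1 (pos 1,3,5,7,9,11,13,15): 1⊕0⊕1⊕1⊕1⊕0⊕0⊕1 = 1
s2 (pos 2,3,6,7,10,11,14,15): 1⊕0⊕1⊕1⊕1⊕0⊕0⊕1 = 1
s4 (pos 4,5,6,7,12,13,14,15): 1⊕1⊕1⊕1⊕0⊕0⊕0⊕1 = 1
s8 (pos 8,9,10,11,12,13,14,15): 0⊕1⊕1⊕0⊕0⊕0⊕0⊕1 = 1
Syndrome s8…s1 = 1111 → error at position 15.
Flip position 15: 110111101100001 → 110111101100000
Read data bits from positions 3,5,6,7,9,10,11,12,13,14,15: 01111100000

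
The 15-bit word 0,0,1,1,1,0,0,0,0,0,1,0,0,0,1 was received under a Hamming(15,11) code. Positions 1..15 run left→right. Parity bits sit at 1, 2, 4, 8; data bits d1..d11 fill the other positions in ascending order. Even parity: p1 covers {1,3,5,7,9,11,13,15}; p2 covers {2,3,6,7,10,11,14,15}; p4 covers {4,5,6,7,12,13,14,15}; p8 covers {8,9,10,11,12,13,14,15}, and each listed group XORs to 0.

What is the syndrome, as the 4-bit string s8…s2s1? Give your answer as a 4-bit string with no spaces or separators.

s1 (pos 1,3,5,7,9,11,13,15): 0⊕1⊕1⊕0⊕0⊕1⊕0⊕1 = 0
s2 (pos 2,3,6,7,10,11,14,15): 0⊕1⊕0⊕0⊕0⊕1⊕0⊕1 = 1
s4 (pos 4,5,6,7,12,13,14,15): 1⊕1⊕0⊕0⊕0⊕0⊕0⊕1 = 1
s8 (pos 8,9,10,11,12,13,14,15): 0⊕0⊕0⊕1⊕0⊕0⊕0⊕1 = 0
Syndrome s8…s1 = 0110 → error at position 6.

0110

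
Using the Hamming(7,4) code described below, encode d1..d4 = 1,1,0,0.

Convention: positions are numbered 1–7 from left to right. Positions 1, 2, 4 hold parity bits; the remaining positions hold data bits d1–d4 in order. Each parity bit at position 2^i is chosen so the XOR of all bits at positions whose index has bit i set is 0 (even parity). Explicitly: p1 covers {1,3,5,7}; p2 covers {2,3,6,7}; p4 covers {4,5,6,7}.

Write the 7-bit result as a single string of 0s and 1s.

Place data at non-parity positions: p1 p2 1 p4 1 0 0
p1 (pos 1,3,5,7): XOR of data positions = 1⊕1⊕0 = 0
p2 (pos 2,3,6,7): XOR of data positions = 1⊕0⊕0 = 1
p4 (pos 4,5,6,7): XOR of data positions = 1⊕0⊕0 = 1
Codeword: 0111100

0111100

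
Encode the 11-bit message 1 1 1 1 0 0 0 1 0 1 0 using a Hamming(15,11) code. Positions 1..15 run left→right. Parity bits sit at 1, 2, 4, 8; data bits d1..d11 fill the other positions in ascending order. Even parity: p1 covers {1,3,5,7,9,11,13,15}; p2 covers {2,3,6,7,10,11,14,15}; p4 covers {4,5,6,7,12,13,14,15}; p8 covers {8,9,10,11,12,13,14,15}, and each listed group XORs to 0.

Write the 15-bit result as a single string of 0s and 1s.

101111100001010

Place data at non-parity positions: p1 p2 1 p4 1 1 1 p8 0 0 0 1 0 1 0
p1 (pos 1,3,5,7,9,11,13,15): XOR of data positions = 1⊕1⊕1⊕0⊕0⊕0⊕0 = 1
p2 (pos 2,3,6,7,10,11,14,15): XOR of data positions = 1⊕1⊕1⊕0⊕0⊕1⊕0 = 0
p4 (pos 4,5,6,7,12,13,14,15): XOR of data positions = 1⊕1⊕1⊕1⊕0⊕1⊕0 = 1
p8 (pos 8,9,10,11,12,13,14,15): XOR of data positions = 0⊕0⊕0⊕1⊕0⊕1⊕0 = 0
Codeword: 101111100001010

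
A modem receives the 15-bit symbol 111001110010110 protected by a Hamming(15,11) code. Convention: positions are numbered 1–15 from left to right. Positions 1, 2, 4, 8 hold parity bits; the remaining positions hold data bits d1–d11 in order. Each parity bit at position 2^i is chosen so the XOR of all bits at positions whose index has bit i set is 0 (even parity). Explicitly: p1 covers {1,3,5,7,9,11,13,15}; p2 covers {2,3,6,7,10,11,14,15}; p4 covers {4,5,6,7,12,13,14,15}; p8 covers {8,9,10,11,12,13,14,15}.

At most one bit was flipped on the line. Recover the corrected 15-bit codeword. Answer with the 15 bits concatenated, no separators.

011001110010110

s1 (pos 1,3,5,7,9,11,13,15): 1⊕1⊕0⊕1⊕0⊕1⊕1⊕0 = 1
s2 (pos 2,3,6,7,10,11,14,15): 1⊕1⊕1⊕1⊕0⊕1⊕1⊕0 = 0
s4 (pos 4,5,6,7,12,13,14,15): 0⊕0⊕1⊕1⊕0⊕1⊕1⊕0 = 0
s8 (pos 8,9,10,11,12,13,14,15): 1⊕0⊕0⊕1⊕0⊕1⊕1⊕0 = 0
Syndrome s8…s1 = 0001 → error at position 1.
Flip position 1: 111001110010110 → 011001110010110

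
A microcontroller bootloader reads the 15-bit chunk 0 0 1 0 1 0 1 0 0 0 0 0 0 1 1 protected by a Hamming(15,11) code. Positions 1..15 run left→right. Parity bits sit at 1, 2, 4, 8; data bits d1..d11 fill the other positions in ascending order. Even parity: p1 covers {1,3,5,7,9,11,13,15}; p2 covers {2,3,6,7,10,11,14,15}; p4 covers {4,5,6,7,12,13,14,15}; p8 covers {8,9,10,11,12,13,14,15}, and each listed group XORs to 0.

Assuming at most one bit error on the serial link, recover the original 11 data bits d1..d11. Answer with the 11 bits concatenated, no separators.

11010000011

s1 (pos 1,3,5,7,9,11,13,15): 0⊕1⊕1⊕1⊕0⊕0⊕0⊕1 = 0
s2 (pos 2,3,6,7,10,11,14,15): 0⊕1⊕0⊕1⊕0⊕0⊕1⊕1 = 0
s4 (pos 4,5,6,7,12,13,14,15): 0⊕1⊕0⊕1⊕0⊕0⊕1⊕1 = 0
s8 (pos 8,9,10,11,12,13,14,15): 0⊕0⊕0⊕0⊕0⊕0⊕1⊕1 = 0
Syndrome s8…s1 = 0000 → no error.
Read data bits from positions 3,5,6,7,9,10,11,12,13,14,15: 11010000011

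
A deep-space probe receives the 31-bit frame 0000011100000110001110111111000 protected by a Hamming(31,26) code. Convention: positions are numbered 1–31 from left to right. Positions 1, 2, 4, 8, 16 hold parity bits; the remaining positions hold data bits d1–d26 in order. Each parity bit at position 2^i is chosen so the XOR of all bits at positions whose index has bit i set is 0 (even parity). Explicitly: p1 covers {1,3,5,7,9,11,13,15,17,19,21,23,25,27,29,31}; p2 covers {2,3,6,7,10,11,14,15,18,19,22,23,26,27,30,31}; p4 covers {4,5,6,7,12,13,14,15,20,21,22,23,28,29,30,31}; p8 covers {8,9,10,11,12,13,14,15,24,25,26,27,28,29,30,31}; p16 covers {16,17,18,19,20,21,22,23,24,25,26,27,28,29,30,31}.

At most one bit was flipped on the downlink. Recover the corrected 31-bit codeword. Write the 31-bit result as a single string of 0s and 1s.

0000011100000110101110111111000

s1 (pos 1,3,5,7,9,11,13,15,17,19,21,23,25,27,29,31): 0⊕0⊕0⊕1⊕0⊕0⊕0⊕1⊕0⊕1⊕1⊕1⊕1⊕1⊕0⊕0 = 1
s2 (pos 2,3,6,7,10,11,14,15,18,19,22,23,26,27,30,31): 0⊕0⊕1⊕1⊕0⊕0⊕1⊕1⊕0⊕1⊕0⊕1⊕1⊕1⊕0⊕0 = 0
s4 (pos 4,5,6,7,12,13,14,15,20,21,22,23,28,29,30,31): 0⊕0⊕1⊕1⊕0⊕0⊕1⊕1⊕1⊕1⊕0⊕1⊕1⊕0⊕0⊕0 = 0
s8 (pos 8,9,10,11,12,13,14,15,24,25,26,27,28,29,30,31): 1⊕0⊕0⊕0⊕0⊕0⊕1⊕1⊕1⊕1⊕1⊕1⊕1⊕0⊕0⊕0 = 0
s16 (pos 16,17,18,19,20,21,22,23,24,25,26,27,28,29,30,31): 0⊕0⊕0⊕1⊕1⊕1⊕0⊕1⊕1⊕1⊕1⊕1⊕1⊕0⊕0⊕0 = 1
Syndrome s16…s1 = 10001 → error at position 17.
Flip position 17: 0000011100000110001110111111000 → 0000011100000110101110111111000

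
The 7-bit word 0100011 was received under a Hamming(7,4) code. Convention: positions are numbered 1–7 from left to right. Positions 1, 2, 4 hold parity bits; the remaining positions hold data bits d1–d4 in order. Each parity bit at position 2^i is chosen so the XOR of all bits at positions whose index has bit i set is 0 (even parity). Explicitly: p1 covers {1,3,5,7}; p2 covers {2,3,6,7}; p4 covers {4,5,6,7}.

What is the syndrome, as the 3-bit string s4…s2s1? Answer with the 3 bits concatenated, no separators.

s1 (pos 1,3,5,7): 0⊕0⊕0⊕1 = 1
s2 (pos 2,3,6,7): 1⊕0⊕1⊕1 = 1
s4 (pos 4,5,6,7): 0⊕0⊕1⊕1 = 0
Syndrome s4…s1 = 011 → error at position 3.

011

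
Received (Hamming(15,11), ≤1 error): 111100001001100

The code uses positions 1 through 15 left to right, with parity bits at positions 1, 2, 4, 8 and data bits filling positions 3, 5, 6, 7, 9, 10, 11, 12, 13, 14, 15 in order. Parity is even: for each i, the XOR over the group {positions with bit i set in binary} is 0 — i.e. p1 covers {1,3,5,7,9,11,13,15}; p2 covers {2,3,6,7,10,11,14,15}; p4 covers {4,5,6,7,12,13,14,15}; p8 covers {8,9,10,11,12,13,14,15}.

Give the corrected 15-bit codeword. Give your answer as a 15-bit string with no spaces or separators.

111100001000100

s1 (pos 1,3,5,7,9,11,13,15): 1⊕1⊕0⊕0⊕1⊕0⊕1⊕0 = 0
s2 (pos 2,3,6,7,10,11,14,15): 1⊕1⊕0⊕0⊕0⊕0⊕0⊕0 = 0
s4 (pos 4,5,6,7,12,13,14,15): 1⊕0⊕0⊕0⊕1⊕1⊕0⊕0 = 1
s8 (pos 8,9,10,11,12,13,14,15): 0⊕1⊕0⊕0⊕1⊕1⊕0⊕0 = 1
Syndrome s8…s1 = 1100 → error at position 12.
Flip position 12: 111100001001100 → 111100001000100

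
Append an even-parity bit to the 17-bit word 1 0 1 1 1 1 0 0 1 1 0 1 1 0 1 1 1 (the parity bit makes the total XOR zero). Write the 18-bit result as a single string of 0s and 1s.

101111001101101110

XOR of the 17 data bits: 1⊕0⊕1⊕1⊕1⊕1⊕0⊕0⊕1⊕1⊕0⊕1⊕1⊕0⊕1⊕1⊕1 = 0
Parity bit = 0 (so all 18 bits XOR to 0).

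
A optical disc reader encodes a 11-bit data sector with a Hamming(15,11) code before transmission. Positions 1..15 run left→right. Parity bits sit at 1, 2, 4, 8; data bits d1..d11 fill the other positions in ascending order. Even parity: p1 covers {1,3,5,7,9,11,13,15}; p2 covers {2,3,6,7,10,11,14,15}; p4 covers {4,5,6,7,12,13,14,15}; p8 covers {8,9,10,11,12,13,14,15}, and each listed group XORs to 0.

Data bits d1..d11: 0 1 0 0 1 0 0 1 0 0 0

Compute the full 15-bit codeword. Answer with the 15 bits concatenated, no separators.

Place data at non-parity positions: p1 p2 0 p4 1 0 0 p8 1 0 0 1 0 0 0
p1 (pos 1,3,5,7,9,11,13,15): XOR of data positions = 0⊕1⊕0⊕1⊕0⊕0⊕0 = 0
p2 (pos 2,3,6,7,10,11,14,15): XOR of data positions = 0⊕0⊕0⊕0⊕0⊕0⊕0 = 0
p4 (pos 4,5,6,7,12,13,14,15): XOR of data positions = 1⊕0⊕0⊕1⊕0⊕0⊕0 = 0
p8 (pos 8,9,10,11,12,13,14,15): XOR of data positions = 1⊕0⊕0⊕1⊕0⊕0⊕0 = 0
Codeword: 000010001001000

000010001001000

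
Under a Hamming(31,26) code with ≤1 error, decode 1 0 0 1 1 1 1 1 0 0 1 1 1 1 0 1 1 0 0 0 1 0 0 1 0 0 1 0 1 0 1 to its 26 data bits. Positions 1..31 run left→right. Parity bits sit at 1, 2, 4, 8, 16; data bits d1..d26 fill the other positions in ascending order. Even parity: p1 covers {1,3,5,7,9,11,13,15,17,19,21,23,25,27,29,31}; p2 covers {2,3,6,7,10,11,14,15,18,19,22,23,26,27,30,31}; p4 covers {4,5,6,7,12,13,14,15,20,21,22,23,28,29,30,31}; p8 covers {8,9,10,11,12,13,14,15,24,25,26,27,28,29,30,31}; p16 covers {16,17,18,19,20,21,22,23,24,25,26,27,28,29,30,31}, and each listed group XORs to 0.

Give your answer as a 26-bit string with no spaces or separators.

s1 (pos 1,3,5,7,9,11,13,15,17,19,21,23,25,27,29,31): 1⊕0⊕1⊕1⊕0⊕1⊕1⊕0⊕1⊕0⊕1⊕0⊕0⊕1⊕1⊕1 = 0
s2 (pos 2,3,6,7,10,11,14,15,18,19,22,23,26,27,30,31): 0⊕0⊕1⊕1⊕0⊕1⊕1⊕0⊕0⊕0⊕0⊕0⊕0⊕1⊕0⊕1 = 0
s4 (pos 4,5,6,7,12,13,14,15,20,21,22,23,28,29,30,31): 1⊕1⊕1⊕1⊕1⊕1⊕1⊕0⊕0⊕1⊕0⊕0⊕0⊕1⊕0⊕1 = 0
s8 (pos 8,9,10,11,12,13,14,15,24,25,26,27,28,29,30,31): 1⊕0⊕0⊕1⊕1⊕1⊕1⊕0⊕1⊕0⊕0⊕1⊕0⊕1⊕0⊕1 = 1
s16 (pos 16,17,18,19,20,21,22,23,24,25,26,27,28,29,30,31): 1⊕1⊕0⊕0⊕0⊕1⊕0⊕0⊕1⊕0⊕0⊕1⊕0⊕1⊕0⊕1 = 1
Syndrome s16…s1 = 11000 → error at position 24.
Flip position 24: 1001111100111101100010010010101 → 1001111100111101100010000010101
Read data bits from positions 3,5,6,7,9,10,11,12,13,14,15,17,18,19,20,21,22,23,24,25,26,27,28,29,30,31: 01110011110100010000010101

01110011110100010000010101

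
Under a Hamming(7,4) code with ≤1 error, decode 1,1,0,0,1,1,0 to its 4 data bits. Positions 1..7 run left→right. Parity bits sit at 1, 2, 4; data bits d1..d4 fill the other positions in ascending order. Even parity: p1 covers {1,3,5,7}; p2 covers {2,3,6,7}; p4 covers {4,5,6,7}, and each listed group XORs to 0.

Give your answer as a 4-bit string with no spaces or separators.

0110

s1 (pos 1,3,5,7): 1⊕0⊕1⊕0 = 0
s2 (pos 2,3,6,7): 1⊕0⊕1⊕0 = 0
s4 (pos 4,5,6,7): 0⊕1⊕1⊕0 = 0
Syndrome s4…s1 = 000 → no error.
Read data bits from positions 3,5,6,7: 0110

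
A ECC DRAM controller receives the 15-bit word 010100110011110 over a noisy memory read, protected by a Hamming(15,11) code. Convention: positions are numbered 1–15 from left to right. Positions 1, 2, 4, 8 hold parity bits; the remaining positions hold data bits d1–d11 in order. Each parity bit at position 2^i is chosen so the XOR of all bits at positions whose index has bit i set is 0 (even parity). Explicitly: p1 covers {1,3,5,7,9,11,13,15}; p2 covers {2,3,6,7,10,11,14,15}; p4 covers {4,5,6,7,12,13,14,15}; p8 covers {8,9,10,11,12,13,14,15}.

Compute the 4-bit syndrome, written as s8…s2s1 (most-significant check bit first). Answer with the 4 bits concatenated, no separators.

s1 (pos 1,3,5,7,9,11,13,15): 0⊕0⊕0⊕1⊕0⊕1⊕1⊕0 = 1
s2 (pos 2,3,6,7,10,11,14,15): 1⊕0⊕0⊕1⊕0⊕1⊕1⊕0 = 0
s4 (pos 4,5,6,7,12,13,14,15): 1⊕0⊕0⊕1⊕1⊕1⊕1⊕0 = 1
s8 (pos 8,9,10,11,12,13,14,15): 1⊕0⊕0⊕1⊕1⊕1⊕1⊕0 = 1
Syndrome s8…s1 = 1101 → error at position 13.

1101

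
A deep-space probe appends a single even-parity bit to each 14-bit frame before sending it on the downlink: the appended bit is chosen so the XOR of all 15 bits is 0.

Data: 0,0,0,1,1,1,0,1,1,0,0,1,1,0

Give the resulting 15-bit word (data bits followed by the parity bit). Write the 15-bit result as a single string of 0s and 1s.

000111011001101

XOR of the 14 data bits: 0⊕0⊕0⊕1⊕1⊕1⊕0⊕1⊕1⊕0⊕0⊕1⊕1⊕0 = 1
Parity bit = 1 (so all 15 bits XOR to 0).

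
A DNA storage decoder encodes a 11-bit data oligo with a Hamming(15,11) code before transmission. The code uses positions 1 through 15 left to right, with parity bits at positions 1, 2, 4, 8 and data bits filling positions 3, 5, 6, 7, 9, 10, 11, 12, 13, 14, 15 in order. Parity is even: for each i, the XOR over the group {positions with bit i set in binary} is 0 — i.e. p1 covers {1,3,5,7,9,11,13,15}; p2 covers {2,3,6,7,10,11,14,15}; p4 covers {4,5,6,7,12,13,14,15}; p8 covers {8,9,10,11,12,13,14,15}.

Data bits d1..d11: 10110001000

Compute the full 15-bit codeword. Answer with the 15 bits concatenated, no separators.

011101110001000

Place data at non-parity positions: p1 p2 1 p4 0 1 1 p8 0 0 0 1 0 0 0
p1 (pos 1,3,5,7,9,11,13,15): XOR of data positions = 1⊕0⊕1⊕0⊕0⊕0⊕0 = 0
p2 (pos 2,3,6,7,10,11,14,15): XOR of data positions = 1⊕1⊕1⊕0⊕0⊕0⊕0 = 1
p4 (pos 4,5,6,7,12,13,14,15): XOR of data positions = 0⊕1⊕1⊕1⊕0⊕0⊕0 = 1
p8 (pos 8,9,10,11,12,13,14,15): XOR of data positions = 0⊕0⊕0⊕1⊕0⊕0⊕0 = 1
Codeword: 011101110001000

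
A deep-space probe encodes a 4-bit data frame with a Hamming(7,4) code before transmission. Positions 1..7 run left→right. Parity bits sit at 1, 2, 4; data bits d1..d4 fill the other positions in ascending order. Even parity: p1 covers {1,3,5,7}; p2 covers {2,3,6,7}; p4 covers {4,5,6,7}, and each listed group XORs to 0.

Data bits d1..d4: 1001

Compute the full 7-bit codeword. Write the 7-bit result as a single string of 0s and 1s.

0011001

Place data at non-parity positions: p1 p2 1 p4 0 0 1
p1 (pos 1,3,5,7): XOR of data positions = 1⊕0⊕1 = 0
p2 (pos 2,3,6,7): XOR of data positions = 1⊕0⊕1 = 0
p4 (pos 4,5,6,7): XOR of data positions = 0⊕0⊕1 = 1
Codeword: 0011001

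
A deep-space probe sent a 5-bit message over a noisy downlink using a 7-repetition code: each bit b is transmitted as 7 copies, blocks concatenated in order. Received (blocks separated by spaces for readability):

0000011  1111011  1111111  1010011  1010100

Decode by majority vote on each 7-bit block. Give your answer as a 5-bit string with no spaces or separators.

Block 1 (0000011): 2 ones → 0
Block 2 (1111011): 6 ones → 1
Block 3 (1111111): 7 ones → 1
Block 4 (1010011): 4 ones → 1
Block 5 (1010100): 3 ones → 0

01110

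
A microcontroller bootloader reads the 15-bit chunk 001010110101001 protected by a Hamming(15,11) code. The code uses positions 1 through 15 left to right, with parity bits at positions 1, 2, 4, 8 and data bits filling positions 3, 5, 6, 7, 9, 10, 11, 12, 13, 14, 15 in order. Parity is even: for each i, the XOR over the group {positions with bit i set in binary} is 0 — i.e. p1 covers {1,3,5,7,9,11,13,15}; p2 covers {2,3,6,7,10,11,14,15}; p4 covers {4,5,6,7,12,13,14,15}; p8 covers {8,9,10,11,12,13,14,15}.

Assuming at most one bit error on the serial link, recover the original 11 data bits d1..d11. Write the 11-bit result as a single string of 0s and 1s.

11010101001

s1 (pos 1,3,5,7,9,11,13,15): 0⊕1⊕1⊕1⊕0⊕0⊕0⊕1 = 0
s2 (pos 2,3,6,7,10,11,14,15): 0⊕1⊕0⊕1⊕1⊕0⊕0⊕1 = 0
s4 (pos 4,5,6,7,12,13,14,15): 0⊕1⊕0⊕1⊕1⊕0⊕0⊕1 = 0
s8 (pos 8,9,10,11,12,13,14,15): 1⊕0⊕1⊕0⊕1⊕0⊕0⊕1 = 0
Syndrome s8…s1 = 0000 → no error.
Read data bits from positions 3,5,6,7,9,10,11,12,13,14,15: 11010101001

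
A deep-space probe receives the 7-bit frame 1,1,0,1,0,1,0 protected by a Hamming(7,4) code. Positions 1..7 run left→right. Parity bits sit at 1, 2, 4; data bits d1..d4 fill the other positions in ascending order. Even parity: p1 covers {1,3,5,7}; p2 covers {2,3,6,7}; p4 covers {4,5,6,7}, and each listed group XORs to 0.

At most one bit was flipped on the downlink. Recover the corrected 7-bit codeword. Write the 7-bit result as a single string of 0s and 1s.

s1 (pos 1,3,5,7): 1⊕0⊕0⊕0 = 1
s2 (pos 2,3,6,7): 1⊕0⊕1⊕0 = 0
s4 (pos 4,5,6,7): 1⊕0⊕1⊕0 = 0
Syndrome s4…s1 = 001 → error at position 1.
Flip position 1: 1101010 → 0101010

0101010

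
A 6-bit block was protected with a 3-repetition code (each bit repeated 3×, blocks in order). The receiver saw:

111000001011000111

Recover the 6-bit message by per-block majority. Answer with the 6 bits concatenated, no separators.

100101

Block 1 (111): 3 ones → 1
Block 2 (000): 0 ones → 0
Block 3 (001): 1 one → 0
Block 4 (011): 2 ones → 1
Block 5 (000): 0 ones → 0
Block 6 (111): 3 ones → 1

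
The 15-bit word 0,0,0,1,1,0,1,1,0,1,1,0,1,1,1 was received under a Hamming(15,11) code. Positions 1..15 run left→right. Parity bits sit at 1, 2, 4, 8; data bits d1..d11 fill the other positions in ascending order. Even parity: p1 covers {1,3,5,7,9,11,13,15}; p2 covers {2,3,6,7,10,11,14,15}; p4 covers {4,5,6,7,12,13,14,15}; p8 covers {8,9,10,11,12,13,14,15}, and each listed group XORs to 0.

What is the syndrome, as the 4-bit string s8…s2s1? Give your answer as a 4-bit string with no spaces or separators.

0011

s1 (pos 1,3,5,7,9,11,13,15): 0⊕0⊕1⊕1⊕0⊕1⊕1⊕1 = 1
s2 (pos 2,3,6,7,10,11,14,15): 0⊕0⊕0⊕1⊕1⊕1⊕1⊕1 = 1
s4 (pos 4,5,6,7,12,13,14,15): 1⊕1⊕0⊕1⊕0⊕1⊕1⊕1 = 0
s8 (pos 8,9,10,11,12,13,14,15): 1⊕0⊕1⊕1⊕0⊕1⊕1⊕1 = 0
Syndrome s8…s1 = 0011 → error at position 3.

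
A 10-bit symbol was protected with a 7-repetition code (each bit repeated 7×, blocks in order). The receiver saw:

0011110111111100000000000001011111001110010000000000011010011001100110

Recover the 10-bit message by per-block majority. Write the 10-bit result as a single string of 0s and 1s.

1100110001

Block 1 (0011110): 4 ones → 1
Block 2 (1111111): 7 ones → 1
Block 3 (0000000): 0 ones → 0
Block 4 (0000001): 1 one → 0
Block 5 (0111110): 5 ones → 1
Block 6 (0111001): 4 ones → 1
Block 7 (0000000): 0 ones → 0
Block 8 (0000110): 2 ones → 0
Block 9 (1001100): 3 ones → 0
Block 10 (1100110): 4 ones → 1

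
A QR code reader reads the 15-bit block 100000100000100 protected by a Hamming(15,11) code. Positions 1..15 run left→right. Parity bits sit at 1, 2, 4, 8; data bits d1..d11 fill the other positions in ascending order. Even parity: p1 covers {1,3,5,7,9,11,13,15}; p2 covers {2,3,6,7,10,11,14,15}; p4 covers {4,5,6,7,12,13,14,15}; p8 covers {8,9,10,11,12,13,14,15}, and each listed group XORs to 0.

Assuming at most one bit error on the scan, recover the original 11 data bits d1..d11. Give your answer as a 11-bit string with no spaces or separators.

s1 (pos 1,3,5,7,9,11,13,15): 1⊕0⊕0⊕1⊕0⊕0⊕1⊕0 = 1
s2 (pos 2,3,6,7,10,11,14,15): 0⊕0⊕0⊕1⊕0⊕0⊕0⊕0 = 1
s4 (pos 4,5,6,7,12,13,14,15): 0⊕0⊕0⊕1⊕0⊕1⊕0⊕0 = 0
s8 (pos 8,9,10,11,12,13,14,15): 0⊕0⊕0⊕0⊕0⊕1⊕0⊕0 = 1
Syndrome s8…s1 = 1011 → error at position 11.
Flip position 11: 100000100000100 → 100000100010100
Read data bits from positions 3,5,6,7,9,10,11,12,13,14,15: 00010010100

00010010100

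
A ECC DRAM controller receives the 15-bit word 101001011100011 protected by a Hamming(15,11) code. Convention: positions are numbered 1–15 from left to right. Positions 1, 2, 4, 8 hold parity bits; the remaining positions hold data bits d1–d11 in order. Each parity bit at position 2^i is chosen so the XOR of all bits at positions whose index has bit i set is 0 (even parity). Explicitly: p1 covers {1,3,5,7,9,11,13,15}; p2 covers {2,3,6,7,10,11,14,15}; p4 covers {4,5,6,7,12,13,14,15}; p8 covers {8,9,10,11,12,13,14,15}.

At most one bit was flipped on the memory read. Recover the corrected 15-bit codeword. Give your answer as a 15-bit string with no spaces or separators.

s1 (pos 1,3,5,7,9,11,13,15): 1⊕1⊕0⊕0⊕1⊕0⊕0⊕1 = 0
s2 (pos 2,3,6,7,10,11,14,15): 0⊕1⊕1⊕0⊕1⊕0⊕1⊕1 = 1
s4 (pos 4,5,6,7,12,13,14,15): 0⊕0⊕1⊕0⊕0⊕0⊕1⊕1 = 1
s8 (pos 8,9,10,11,12,13,14,15): 1⊕1⊕1⊕0⊕0⊕0⊕1⊕1 = 1
Syndrome s8…s1 = 1110 → error at position 14.
Flip position 14: 101001011100011 → 101001011100001

101001011100001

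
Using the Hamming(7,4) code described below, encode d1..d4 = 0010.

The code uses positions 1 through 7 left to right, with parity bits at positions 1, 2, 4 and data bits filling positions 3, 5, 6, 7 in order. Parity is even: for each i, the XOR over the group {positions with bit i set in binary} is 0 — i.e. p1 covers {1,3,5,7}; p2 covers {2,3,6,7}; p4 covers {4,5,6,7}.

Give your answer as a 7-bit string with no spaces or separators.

0101010

Place data at non-parity positions: p1 p2 0 p4 0 1 0
p1 (pos 1,3,5,7): XOR of data positions = 0⊕0⊕0 = 0
p2 (pos 2,3,6,7): XOR of data positions = 0⊕1⊕0 = 1
p4 (pos 4,5,6,7): XOR of data positions = 0⊕1⊕0 = 1
Codeword: 0101010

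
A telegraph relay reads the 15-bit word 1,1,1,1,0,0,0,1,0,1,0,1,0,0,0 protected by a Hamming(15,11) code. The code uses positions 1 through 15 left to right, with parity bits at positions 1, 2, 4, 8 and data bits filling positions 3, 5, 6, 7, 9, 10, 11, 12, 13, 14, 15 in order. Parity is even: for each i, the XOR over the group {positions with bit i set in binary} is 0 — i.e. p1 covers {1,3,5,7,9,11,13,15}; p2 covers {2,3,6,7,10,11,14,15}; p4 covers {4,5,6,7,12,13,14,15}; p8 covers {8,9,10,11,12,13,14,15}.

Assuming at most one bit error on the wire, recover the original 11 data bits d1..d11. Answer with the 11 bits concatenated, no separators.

s1 (pos 1,3,5,7,9,11,13,15): 1⊕1⊕0⊕0⊕0⊕0⊕0⊕0 = 0
s2 (pos 2,3,6,7,10,11,14,15): 1⊕1⊕0⊕0⊕1⊕0⊕0⊕0 = 1
s4 (pos 4,5,6,7,12,13,14,15): 1⊕0⊕0⊕0⊕1⊕0⊕0⊕0 = 0
s8 (pos 8,9,10,11,12,13,14,15): 1⊕0⊕1⊕0⊕1⊕0⊕0⊕0 = 1
Syndrome s8…s1 = 1010 → error at position 10.
Flip position 10: 111100010101000 → 111100010001000
Read data bits from positions 3,5,6,7,9,10,11,12,13,14,15: 10000001000

10000001000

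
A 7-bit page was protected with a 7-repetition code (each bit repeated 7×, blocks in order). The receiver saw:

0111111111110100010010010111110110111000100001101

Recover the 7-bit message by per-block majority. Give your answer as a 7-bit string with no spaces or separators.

Block 1 (0111111): 6 ones → 1
Block 2 (1111101): 6 ones → 1
Block 3 (0001001): 2 ones → 0
Block 4 (0010111): 4 ones → 1
Block 5 (1101101): 5 ones → 1
Block 6 (1100010): 3 ones → 0
Block 7 (0001101): 3 ones → 0

1101100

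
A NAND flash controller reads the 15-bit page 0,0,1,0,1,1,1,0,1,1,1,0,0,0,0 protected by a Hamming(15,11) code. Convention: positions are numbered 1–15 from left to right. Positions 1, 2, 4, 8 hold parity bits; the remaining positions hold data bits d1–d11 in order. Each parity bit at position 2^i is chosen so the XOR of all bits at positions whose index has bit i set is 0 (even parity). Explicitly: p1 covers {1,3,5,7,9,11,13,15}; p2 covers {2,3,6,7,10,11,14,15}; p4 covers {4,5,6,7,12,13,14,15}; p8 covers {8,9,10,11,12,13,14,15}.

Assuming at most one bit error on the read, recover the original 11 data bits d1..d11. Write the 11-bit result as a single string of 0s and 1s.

s1 (pos 1,3,5,7,9,11,13,15): 0⊕1⊕1⊕1⊕1⊕1⊕0⊕0 = 1
s2 (pos 2,3,6,7,10,11,14,15): 0⊕1⊕1⊕1⊕1⊕1⊕0⊕0 = 1
s4 (pos 4,5,6,7,12,13,14,15): 0⊕1⊕1⊕1⊕0⊕0⊕0⊕0 = 1
s8 (pos 8,9,10,11,12,13,14,15): 0⊕1⊕1⊕1⊕0⊕0⊕0⊕0 = 1
Syndrome s8…s1 = 1111 → error at position 15.
Flip position 15: 001011101110000 → 001011101110001
Read data bits from positions 3,5,6,7,9,10,11,12,13,14,15: 11111110001

11111110001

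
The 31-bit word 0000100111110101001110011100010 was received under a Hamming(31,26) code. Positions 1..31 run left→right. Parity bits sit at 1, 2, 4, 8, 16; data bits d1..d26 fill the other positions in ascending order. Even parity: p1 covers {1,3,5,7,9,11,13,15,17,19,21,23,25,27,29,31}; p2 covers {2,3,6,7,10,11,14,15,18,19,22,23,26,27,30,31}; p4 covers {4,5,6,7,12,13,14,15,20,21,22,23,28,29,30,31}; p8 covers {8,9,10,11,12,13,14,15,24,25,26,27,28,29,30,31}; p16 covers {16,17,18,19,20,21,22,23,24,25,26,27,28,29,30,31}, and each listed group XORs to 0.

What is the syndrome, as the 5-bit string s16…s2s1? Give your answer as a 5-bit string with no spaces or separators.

s1 (pos 1,3,5,7,9,11,13,15,17,19,21,23,25,27,29,31): 0⊕0⊕1⊕0⊕1⊕1⊕0⊕0⊕0⊕1⊕1⊕0⊕1⊕0⊕0⊕0 = 0
s2 (pos 2,3,6,7,10,11,14,15,18,19,22,23,26,27,30,31): 0⊕0⊕0⊕0⊕1⊕1⊕1⊕0⊕0⊕1⊕0⊕0⊕1⊕0⊕1⊕0 = 0
s4 (pos 4,5,6,7,12,13,14,15,20,21,22,23,28,29,30,31): 0⊕1⊕0⊕0⊕1⊕0⊕1⊕0⊕1⊕1⊕0⊕0⊕0⊕0⊕1⊕0 = 0
s8 (pos 8,9,10,11,12,13,14,15,24,25,26,27,28,29,30,31): 1⊕1⊕1⊕1⊕1⊕0⊕1⊕0⊕1⊕1⊕1⊕0⊕0⊕0⊕1⊕0 = 0
s16 (pos 16,17,18,19,20,21,22,23,24,25,26,27,28,29,30,31): 1⊕0⊕0⊕1⊕1⊕1⊕0⊕0⊕1⊕1⊕1⊕0⊕0⊕0⊕1⊕0 = 0
Syndrome s16…s1 = 00000 → no error.

00000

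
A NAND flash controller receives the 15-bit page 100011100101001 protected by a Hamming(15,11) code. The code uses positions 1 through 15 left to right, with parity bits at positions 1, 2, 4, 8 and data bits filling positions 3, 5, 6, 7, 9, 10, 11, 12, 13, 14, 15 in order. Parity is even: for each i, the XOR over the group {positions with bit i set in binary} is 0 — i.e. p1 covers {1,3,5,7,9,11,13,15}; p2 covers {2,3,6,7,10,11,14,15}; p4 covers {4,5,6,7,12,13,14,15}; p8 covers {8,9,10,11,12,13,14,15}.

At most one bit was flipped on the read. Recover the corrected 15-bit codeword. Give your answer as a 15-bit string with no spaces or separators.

s1 (pos 1,3,5,7,9,11,13,15): 1⊕0⊕1⊕1⊕0⊕0⊕0⊕1 = 0
s2 (pos 2,3,6,7,10,11,14,15): 0⊕0⊕1⊕1⊕1⊕0⊕0⊕1 = 0
s4 (pos 4,5,6,7,12,13,14,15): 0⊕1⊕1⊕1⊕1⊕0⊕0⊕1 = 1
s8 (pos 8,9,10,11,12,13,14,15): 0⊕0⊕1⊕0⊕1⊕0⊕0⊕1 = 1
Syndrome s8…s1 = 1100 → error at position 12.
Flip position 12: 100011100101001 → 100011100100001

100011100100001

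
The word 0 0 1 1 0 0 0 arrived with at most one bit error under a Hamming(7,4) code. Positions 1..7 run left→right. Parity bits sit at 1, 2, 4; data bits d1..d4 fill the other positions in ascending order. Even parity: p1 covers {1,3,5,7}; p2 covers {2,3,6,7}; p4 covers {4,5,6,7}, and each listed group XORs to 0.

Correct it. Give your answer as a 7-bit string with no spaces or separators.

s1 (pos 1,3,5,7): 0⊕1⊕0⊕0 = 1
s2 (pos 2,3,6,7): 0⊕1⊕0⊕0 = 1
s4 (pos 4,5,6,7): 1⊕0⊕0⊕0 = 1
Syndrome s4…s1 = 111 → error at position 7.
Flip position 7: 0011000 → 0011001

0011001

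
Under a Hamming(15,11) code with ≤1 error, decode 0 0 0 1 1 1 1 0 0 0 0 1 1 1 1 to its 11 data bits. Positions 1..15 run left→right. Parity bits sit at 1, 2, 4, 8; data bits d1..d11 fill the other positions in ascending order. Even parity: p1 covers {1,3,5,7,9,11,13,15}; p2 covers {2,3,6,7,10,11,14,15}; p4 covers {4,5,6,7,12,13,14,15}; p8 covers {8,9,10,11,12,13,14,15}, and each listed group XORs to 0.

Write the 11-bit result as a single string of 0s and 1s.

s1 (pos 1,3,5,7,9,11,13,15): 0⊕0⊕1⊕1⊕0⊕0⊕1⊕1 = 0
s2 (pos 2,3,6,7,10,11,14,15): 0⊕0⊕1⊕1⊕0⊕0⊕1⊕1 = 0
s4 (pos 4,5,6,7,12,13,14,15): 1⊕1⊕1⊕1⊕1⊕1⊕1⊕1 = 0
s8 (pos 8,9,10,11,12,13,14,15): 0⊕0⊕0⊕0⊕1⊕1⊕1⊕1 = 0
Syndrome s8…s1 = 0000 → no error.
Read data bits from positions 3,5,6,7,9,10,11,12,13,14,15: 01110001111

01110001111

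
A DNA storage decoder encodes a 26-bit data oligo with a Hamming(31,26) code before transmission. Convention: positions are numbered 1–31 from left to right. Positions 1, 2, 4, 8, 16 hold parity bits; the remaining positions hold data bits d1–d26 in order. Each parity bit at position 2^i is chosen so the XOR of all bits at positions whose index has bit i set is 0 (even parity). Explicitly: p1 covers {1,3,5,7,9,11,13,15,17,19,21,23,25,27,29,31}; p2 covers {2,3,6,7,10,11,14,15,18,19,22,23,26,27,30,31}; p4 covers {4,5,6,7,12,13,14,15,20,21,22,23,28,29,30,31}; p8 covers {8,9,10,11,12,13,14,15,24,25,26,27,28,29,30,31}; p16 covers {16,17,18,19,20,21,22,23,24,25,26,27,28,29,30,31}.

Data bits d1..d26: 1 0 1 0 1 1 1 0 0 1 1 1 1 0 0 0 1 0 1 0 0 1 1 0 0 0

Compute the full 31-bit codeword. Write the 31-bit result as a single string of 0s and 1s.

Place data at non-parity positions: p1 p2 1 p4 0 1 0 p8 1 1 1 0 0 1 1 p16 1 1 0 0 0 1 0 1 0 0 1 1 0 0 0
p1 (pos 1,3,5,7,9,11,13,15,17,19,21,23,25,27,29,31): XOR of data positions = 1⊕0⊕0⊕1⊕1⊕0⊕1⊕1⊕0⊕0⊕0⊕0⊕1⊕0⊕0 = 0
p2 (pos 2,3,6,7,10,11,14,15,18,19,22,23,26,27,30,31): XOR of data positions = 1⊕1⊕0⊕1⊕1⊕1⊕1⊕1⊕0⊕1⊕0⊕0⊕1⊕0⊕0 = 1
p4 (pos 4,5,6,7,12,13,14,15,20,21,22,23,28,29,30,31): XOR of data positions = 0⊕1⊕0⊕0⊕0⊕1⊕1⊕0⊕0⊕1⊕0⊕1⊕0⊕0⊕0 = 1
p8 (pos 8,9,10,11,12,13,14,15,24,25,26,27,28,29,30,31): XOR of data positions = 1⊕1⊕1⊕0⊕0⊕1⊕1⊕1⊕0⊕0⊕1⊕1⊕0⊕0⊕0 = 0
p16 (pos 16,17,18,19,20,21,22,23,24,25,26,27,28,29,30,31): XOR of data positions = 1⊕1⊕0⊕0⊕0⊕1⊕0⊕1⊕0⊕0⊕1⊕1⊕0⊕0⊕0 = 0
Codeword: 0111010011100110110001010011000

0111010011100110110001010011000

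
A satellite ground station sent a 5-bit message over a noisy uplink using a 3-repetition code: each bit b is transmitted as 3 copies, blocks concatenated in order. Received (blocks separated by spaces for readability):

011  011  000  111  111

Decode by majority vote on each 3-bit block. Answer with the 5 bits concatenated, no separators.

Block 1 (011): 2 ones → 1
Block 2 (011): 2 ones → 1
Block 3 (000): 0 ones → 0
Block 4 (111): 3 ones → 1
Block 5 (111): 3 ones → 1

11011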